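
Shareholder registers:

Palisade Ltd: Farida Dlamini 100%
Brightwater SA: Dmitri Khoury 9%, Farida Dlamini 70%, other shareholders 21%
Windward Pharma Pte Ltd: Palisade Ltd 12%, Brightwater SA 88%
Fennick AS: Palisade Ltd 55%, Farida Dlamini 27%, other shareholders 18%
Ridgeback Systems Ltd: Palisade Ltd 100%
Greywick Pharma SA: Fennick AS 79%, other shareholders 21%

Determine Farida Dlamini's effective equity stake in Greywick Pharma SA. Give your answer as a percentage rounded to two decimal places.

64.78%

Farida reaches Greywick along 2 paths.
Via Palisade → Fennick: 100% × 55% × 79% = 43.45%.
Via Fennick: 27% × 79% = 21.33%.
Total: 43.45% + 21.33% = 64.78%.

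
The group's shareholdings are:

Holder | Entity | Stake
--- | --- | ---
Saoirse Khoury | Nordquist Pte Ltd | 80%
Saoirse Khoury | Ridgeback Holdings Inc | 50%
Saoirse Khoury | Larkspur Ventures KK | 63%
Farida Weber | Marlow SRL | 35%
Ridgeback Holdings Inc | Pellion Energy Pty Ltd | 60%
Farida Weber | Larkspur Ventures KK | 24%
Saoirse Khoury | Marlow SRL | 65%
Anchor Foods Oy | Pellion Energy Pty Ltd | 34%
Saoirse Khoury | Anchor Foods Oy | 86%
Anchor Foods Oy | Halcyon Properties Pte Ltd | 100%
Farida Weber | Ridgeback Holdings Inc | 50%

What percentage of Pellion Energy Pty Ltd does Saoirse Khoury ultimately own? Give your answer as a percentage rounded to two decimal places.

Saoirse reaches Pellion along 2 paths.
Via Anchor: 86% × 34% = 29.24%.
Via Ridgeback: 50% × 60% = 30%.
Total: 29.24% + 30% = 59.24%.

59.24%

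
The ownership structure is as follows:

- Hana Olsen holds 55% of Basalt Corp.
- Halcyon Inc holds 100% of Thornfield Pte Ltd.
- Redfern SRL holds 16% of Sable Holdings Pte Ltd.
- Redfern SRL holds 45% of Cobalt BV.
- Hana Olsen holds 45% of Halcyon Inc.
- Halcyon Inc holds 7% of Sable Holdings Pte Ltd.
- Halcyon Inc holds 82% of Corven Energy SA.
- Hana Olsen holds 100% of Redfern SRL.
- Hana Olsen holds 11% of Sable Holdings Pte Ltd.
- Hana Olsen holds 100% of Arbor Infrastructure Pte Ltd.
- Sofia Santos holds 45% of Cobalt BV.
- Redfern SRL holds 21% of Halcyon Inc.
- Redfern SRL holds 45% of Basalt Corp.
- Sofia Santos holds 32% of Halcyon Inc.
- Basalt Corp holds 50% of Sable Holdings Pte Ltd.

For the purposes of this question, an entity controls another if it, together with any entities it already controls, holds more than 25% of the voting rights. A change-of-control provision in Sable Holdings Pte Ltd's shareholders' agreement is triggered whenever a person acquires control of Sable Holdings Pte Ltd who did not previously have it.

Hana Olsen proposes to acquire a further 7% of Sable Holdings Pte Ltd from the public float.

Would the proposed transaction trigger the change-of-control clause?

The purchase changes only Hana's holdings, so Hana is the only person who could newly come to control Sable.
Hana holds 100% of Redfern, so Hana controls Redfern.
Redfern and Hana together hold 45% + 55% = 100% of Basalt, so Hana controls Basalt.
Redfern and Hana together hold 21% + 45% = 66% of Halcyon, so Hana controls Halcyon.
Halcyon and Basalt and Redfern and Hana together hold 7% + 50% + 16% + 11% = 84% of Sable, so Hana controls Sable.
So Hana already controls Sable before the transaction.
After the purchase, Hana's direct stake in Sable rises to 11% + 7% = 18%.
Hana controlled Sable already, so this is not a new person acquiring control; every other person's position is unchanged or reduced.
No new person acquires control, so the clause is not triggered.

No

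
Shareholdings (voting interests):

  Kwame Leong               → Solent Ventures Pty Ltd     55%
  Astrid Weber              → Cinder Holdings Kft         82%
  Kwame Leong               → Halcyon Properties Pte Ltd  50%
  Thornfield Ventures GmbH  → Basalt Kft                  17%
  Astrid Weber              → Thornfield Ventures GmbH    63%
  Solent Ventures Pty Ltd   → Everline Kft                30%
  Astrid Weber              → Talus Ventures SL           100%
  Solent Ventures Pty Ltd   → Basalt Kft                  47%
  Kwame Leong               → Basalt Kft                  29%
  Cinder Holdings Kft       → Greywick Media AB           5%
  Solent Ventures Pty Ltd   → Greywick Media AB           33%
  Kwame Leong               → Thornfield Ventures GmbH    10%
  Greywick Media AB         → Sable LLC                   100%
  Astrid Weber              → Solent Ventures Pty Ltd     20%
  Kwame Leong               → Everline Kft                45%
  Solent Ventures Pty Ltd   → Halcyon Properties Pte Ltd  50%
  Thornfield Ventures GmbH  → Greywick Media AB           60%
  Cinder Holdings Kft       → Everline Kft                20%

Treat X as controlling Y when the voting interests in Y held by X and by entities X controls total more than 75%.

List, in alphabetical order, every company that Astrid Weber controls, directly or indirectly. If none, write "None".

Cinder Holdings Kft, Talus Ventures SL

Astrid holds 82% of Cinder, so Astrid controls Cinder.
Astrid holds 100% of Talus, so Astrid controls Talus.
No other company's threshold is met.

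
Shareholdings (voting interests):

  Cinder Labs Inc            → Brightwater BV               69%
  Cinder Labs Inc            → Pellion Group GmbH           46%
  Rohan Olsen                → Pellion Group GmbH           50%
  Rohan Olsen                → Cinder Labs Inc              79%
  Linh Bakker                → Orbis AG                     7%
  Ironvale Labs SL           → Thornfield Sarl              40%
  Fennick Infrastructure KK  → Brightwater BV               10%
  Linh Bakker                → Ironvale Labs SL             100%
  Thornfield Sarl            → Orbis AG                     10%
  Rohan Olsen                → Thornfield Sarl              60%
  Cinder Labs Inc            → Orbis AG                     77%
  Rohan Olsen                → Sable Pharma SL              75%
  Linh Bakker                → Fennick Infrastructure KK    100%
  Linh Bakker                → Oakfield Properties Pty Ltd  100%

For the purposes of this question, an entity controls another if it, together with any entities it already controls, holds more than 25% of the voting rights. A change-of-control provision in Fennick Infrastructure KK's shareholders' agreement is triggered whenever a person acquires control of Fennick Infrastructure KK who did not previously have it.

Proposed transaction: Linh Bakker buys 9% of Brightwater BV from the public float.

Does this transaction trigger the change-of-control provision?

The purchase changes only Linh's holdings, so Linh is the only person who could newly come to control Fennick.
Linh holds 100% of Fennick, so Linh controls Fennick.
So Linh already controls Fennick before the transaction.
After the purchase, Linh holds 9% of Brightwater directly.
Linh controlled Fennick already, so this is not a new person acquiring control; every other person's position is unchanged or reduced.
No new person acquires control, so the clause is not triggered.

No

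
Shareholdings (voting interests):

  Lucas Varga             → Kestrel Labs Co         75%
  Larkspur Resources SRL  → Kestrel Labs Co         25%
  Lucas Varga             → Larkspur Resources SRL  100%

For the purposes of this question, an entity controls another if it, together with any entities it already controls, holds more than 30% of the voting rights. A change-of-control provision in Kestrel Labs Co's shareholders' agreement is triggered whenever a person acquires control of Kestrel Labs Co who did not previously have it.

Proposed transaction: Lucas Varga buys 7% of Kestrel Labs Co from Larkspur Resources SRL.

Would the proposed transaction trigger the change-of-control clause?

No

The purchase adds only to Lucas's holdings (Larkspur's stake shrinks), so Lucas is the only person who could newly come to control Kestrel.
Lucas holds 100% of Larkspur, so Lucas controls Larkspur.
Lucas and Larkspur together hold 75% + 25% = 100% of Kestrel, so Lucas controls Kestrel.
So Lucas already controls Kestrel before the transaction.
After the purchase, Lucas's direct stake in Kestrel rises to 75% + 7% = 82%, and Larkspur's stake falls to 18%.
Lucas controlled Kestrel already, so this is not a new person acquiring control; every other person's position is unchanged or reduced.
No new person acquires control, so the clause is not triggered.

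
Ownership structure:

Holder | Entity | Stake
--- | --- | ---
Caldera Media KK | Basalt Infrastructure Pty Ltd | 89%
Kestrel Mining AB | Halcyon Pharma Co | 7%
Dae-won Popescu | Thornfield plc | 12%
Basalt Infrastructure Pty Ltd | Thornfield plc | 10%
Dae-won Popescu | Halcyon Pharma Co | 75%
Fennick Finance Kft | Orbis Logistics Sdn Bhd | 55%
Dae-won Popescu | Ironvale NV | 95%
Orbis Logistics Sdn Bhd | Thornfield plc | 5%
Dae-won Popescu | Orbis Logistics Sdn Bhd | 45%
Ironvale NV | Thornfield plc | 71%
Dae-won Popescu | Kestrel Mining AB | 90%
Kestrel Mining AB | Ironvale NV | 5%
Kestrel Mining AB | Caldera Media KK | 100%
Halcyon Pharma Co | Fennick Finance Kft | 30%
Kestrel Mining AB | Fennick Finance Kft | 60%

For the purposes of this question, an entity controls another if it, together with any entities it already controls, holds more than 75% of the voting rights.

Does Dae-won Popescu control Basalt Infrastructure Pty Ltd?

Dae-won holds 90% of Kestrel, so Dae-won controls Kestrel.
Kestrel holds 100% of Caldera, so Dae-won controls Caldera.
Caldera holds 89% of Basalt, so Dae-won controls Basalt.

Yes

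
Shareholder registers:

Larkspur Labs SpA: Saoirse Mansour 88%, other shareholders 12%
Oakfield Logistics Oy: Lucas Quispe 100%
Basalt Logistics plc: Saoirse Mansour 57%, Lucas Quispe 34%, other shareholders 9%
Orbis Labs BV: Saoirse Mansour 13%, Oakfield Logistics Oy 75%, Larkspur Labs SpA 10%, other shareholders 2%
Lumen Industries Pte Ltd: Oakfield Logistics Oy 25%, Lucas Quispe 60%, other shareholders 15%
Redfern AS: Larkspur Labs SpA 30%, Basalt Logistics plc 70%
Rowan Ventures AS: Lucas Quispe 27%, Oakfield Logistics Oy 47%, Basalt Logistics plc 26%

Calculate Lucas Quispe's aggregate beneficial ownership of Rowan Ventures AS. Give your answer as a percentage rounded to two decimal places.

Lucas reaches Rowan along 3 paths.
Direct stake: 27% = 27%.
Via Oakfield: 100% × 47% = 47%.
Via Basalt: 34% × 26% = 8.84%.
Total: 27% + 47% + 8.84% = 82.84%.

82.84%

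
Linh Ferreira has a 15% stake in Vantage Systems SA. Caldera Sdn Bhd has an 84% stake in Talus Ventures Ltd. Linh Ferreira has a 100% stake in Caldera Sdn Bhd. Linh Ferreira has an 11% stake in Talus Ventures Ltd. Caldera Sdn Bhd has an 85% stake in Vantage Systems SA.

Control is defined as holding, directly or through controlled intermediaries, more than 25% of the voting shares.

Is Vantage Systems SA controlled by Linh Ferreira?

Yes

Linh holds 100% of Caldera, so Linh controls Caldera.
Caldera and Linh together hold 85% + 15% = 100% of Vantage, so Linh controls Vantage.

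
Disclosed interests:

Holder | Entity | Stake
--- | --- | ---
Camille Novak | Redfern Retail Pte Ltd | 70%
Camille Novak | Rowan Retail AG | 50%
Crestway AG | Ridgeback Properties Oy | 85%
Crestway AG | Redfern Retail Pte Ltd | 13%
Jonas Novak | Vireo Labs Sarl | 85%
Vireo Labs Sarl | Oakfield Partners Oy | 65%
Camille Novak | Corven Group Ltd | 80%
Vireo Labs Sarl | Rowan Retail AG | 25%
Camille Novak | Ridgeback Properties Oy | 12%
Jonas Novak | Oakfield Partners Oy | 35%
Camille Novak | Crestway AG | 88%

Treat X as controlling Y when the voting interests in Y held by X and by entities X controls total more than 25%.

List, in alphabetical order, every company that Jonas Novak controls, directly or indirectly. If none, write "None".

Jonas holds 85% of Vireo, so Jonas controls Vireo.
Jonas and Vireo together hold 35% + 65% = 100% of Oakfield, so Jonas controls Oakfield.
No other company's threshold is met.

Oakfield Partners Oy, Vireo Labs Sarl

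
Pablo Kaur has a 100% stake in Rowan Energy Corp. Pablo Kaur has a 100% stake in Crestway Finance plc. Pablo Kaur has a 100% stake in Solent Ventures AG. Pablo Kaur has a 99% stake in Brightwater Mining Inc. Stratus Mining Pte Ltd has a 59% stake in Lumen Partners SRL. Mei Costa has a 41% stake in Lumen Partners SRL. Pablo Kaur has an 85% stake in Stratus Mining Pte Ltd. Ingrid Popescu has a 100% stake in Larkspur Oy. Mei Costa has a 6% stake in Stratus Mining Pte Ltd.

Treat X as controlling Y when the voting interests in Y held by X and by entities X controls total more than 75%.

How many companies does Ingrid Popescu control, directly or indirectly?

Ingrid holds 100% of Larkspur, so Ingrid controls Larkspur.
No other company's threshold is met.
Ingrid controls 1 company.

1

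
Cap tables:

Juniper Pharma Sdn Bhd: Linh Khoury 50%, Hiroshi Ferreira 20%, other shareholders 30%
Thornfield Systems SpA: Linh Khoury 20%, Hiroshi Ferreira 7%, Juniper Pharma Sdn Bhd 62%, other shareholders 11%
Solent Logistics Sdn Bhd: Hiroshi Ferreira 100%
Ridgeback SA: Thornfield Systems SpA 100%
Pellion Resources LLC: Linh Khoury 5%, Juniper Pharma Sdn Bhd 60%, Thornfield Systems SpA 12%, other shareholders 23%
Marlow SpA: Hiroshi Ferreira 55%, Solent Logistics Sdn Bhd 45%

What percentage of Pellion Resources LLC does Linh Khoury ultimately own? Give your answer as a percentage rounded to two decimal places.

Linh reaches Pellion along 4 paths.
Direct stake: 5% = 5%.
Via Juniper: 50% × 60% = 30%.
Via Thornfield: 20% × 12% = 2.4%.
Via Juniper → Thornfield: 50% × 62% × 12% = 3.72%.
Total: 5% + 30% + 2.4% + 3.72% = 41.12%.

41.12%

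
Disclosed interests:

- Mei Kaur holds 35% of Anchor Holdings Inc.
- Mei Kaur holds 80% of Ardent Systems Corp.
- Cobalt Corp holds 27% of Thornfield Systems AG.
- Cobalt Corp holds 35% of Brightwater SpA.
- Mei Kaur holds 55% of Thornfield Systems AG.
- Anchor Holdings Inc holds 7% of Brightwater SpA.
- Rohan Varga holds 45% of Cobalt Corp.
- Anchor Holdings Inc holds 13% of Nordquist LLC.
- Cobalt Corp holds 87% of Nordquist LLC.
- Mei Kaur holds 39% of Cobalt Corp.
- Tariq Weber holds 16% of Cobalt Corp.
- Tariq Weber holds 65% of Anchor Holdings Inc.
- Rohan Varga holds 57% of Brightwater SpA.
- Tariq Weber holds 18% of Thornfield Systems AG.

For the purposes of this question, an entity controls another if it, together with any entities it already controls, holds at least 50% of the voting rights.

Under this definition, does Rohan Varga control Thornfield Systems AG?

Rohan holds 57% of Brightwater, so Rohan controls Brightwater.
Neither Rohan nor any entity Rohan controls holds any voting interest in Thornfield.
So Rohan does not control Thornfield.

No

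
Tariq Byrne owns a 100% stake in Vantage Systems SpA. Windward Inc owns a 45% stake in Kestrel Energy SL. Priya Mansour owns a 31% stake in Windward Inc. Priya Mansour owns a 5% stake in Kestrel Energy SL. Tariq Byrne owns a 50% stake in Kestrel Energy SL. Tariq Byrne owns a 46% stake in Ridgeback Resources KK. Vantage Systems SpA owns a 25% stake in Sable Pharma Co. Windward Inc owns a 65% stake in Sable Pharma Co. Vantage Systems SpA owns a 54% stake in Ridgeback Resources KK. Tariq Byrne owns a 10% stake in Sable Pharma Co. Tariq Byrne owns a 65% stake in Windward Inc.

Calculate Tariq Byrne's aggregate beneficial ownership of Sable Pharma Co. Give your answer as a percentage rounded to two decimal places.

Tariq reaches Sable along 3 paths.
Direct stake: 10% = 10%.
Via Vantage: 100% × 25% = 25%.
Via Windward: 65% × 65% = 42.25%.
Total: 10% + 25% + 42.25% = 77.25%.

77.25%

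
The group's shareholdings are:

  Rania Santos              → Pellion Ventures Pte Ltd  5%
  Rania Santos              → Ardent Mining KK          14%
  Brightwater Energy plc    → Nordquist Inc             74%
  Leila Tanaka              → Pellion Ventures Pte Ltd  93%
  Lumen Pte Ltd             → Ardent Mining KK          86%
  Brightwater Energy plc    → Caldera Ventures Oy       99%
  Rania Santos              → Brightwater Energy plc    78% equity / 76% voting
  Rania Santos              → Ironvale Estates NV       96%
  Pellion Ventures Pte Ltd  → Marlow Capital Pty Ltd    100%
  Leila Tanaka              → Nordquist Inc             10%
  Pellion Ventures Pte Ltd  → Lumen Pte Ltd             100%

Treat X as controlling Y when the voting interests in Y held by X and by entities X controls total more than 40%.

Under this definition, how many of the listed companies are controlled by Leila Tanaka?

Leila holds 93% of Pellion, so Leila controls Pellion.
Pellion holds 100% of Lumen, so Leila controls Lumen.
Pellion holds 100% of Marlow, so Leila controls Marlow.
Lumen holds 86% of Ardent, so Leila controls Ardent.
No other company's threshold is met.
Leila controls 4 companies.

4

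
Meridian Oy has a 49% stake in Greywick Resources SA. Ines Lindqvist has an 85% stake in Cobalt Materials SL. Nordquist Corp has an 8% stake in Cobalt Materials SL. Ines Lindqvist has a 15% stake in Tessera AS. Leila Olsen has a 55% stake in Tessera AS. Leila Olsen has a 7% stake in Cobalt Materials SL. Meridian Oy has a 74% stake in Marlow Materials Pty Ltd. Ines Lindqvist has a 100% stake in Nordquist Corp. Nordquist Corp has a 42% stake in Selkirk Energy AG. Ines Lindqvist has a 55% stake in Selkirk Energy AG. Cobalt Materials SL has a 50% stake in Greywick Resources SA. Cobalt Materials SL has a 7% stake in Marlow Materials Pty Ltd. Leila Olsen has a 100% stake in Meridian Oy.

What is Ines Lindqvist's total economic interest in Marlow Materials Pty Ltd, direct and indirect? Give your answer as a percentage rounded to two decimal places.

Ines reaches Marlow along 2 paths.
Via Nordquist → Cobalt: 100% × 8% × 7% = 0.56%.
Via Cobalt: 85% × 7% = 5.95%.
Total: 0.56% + 5.95% = 6.51%.

6.51%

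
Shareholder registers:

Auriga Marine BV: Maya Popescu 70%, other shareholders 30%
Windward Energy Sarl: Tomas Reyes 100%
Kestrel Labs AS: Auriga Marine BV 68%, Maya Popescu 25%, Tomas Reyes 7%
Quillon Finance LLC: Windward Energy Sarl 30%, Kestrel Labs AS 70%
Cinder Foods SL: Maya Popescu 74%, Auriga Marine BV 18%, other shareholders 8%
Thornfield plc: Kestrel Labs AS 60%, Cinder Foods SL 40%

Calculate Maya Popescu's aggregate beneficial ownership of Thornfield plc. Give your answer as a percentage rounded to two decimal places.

Maya reaches Thornfield along 4 paths.
Via Auriga → Kestrel: 70% × 68% × 60% = 28.56%.
Via Kestrel: 25% × 60% = 15%.
Via Cinder: 74% × 40% = 29.6%.
Via Auriga → Cinder: 70% × 18% × 40% = 5.04%.
Total: 28.56% + 15% + 29.6% + 5.04% = 78.2%.
Rounded: 78.20%.

78.20%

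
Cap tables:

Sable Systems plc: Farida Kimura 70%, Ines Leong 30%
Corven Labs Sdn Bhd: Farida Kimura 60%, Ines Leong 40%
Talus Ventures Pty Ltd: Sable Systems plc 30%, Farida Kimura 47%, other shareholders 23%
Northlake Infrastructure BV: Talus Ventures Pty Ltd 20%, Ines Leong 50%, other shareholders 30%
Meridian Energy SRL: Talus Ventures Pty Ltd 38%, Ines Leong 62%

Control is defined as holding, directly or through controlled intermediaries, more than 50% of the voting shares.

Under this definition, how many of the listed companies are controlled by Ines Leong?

1

Ines holds 62% of Meridian, so Ines controls Meridian.
No other company's threshold is met.
Ines controls 1 company.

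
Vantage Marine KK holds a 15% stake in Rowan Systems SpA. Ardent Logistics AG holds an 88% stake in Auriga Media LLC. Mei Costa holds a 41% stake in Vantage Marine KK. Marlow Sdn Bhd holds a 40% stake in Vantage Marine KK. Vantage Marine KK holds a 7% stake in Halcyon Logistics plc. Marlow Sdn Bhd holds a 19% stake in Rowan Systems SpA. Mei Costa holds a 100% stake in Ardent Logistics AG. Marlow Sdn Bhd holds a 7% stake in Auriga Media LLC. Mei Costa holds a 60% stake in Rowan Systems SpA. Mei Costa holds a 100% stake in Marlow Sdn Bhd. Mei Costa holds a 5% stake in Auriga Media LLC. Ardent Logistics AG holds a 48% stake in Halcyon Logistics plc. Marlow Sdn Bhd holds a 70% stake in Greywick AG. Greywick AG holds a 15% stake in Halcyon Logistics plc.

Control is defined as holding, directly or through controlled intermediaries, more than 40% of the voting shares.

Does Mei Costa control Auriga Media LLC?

Yes

Mei holds 100% of Marlow, so Mei controls Marlow.
Mei holds 100% of Ardent, so Mei controls Ardent.
Mei and Ardent and Marlow together hold 5% + 88% + 7% = 100% of Auriga, so Mei controls Auriga.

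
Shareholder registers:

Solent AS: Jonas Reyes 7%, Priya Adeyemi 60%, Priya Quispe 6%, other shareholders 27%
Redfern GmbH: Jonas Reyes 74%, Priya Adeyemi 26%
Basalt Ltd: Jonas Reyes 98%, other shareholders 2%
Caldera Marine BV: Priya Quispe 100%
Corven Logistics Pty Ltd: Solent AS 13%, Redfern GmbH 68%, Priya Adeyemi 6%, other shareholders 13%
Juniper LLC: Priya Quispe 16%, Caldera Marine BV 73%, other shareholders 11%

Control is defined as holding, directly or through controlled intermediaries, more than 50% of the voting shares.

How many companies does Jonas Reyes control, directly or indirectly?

Jonas holds 74% of Redfern, so Jonas controls Redfern.
Jonas holds 98% of Basalt, so Jonas controls Basalt.
Redfern holds 68% of Corven, so Jonas controls Corven.
No other company's threshold is met.
Jonas controls 3 companies.

3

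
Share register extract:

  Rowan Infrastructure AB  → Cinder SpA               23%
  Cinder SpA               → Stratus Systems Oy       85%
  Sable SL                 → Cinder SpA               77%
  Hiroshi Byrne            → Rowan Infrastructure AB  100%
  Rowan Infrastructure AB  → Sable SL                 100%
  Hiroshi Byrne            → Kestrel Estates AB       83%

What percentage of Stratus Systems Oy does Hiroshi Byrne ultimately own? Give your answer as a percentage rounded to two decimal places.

85.00%

Hiroshi reaches Stratus along 2 paths.
Via Rowan → Sable → Cinder: 100% × 100% × 77% × 85% = 65.45%.
Via Rowan → Cinder: 100% × 23% × 85% = 19.55%.
Total: 65.45% + 19.55% = 85%.
Rounded: 85.00%.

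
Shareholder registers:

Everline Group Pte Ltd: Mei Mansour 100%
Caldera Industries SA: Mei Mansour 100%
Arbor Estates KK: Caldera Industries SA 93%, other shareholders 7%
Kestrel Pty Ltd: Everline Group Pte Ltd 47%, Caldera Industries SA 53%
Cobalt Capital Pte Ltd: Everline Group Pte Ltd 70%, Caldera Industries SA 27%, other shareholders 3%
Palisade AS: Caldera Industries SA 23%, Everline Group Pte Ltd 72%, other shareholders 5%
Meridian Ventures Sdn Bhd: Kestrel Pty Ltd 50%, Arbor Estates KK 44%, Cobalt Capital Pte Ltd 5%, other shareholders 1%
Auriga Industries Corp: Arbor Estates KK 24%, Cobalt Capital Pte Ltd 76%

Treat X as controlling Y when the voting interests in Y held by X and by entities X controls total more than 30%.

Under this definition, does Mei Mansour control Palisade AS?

Mei holds 100% of Caldera, so Mei controls Caldera.
Mei holds 100% of Everline, so Mei controls Everline.
Caldera and Everline together hold 23% + 72% = 95% of Palisade, so Mei controls Palisade.

Yes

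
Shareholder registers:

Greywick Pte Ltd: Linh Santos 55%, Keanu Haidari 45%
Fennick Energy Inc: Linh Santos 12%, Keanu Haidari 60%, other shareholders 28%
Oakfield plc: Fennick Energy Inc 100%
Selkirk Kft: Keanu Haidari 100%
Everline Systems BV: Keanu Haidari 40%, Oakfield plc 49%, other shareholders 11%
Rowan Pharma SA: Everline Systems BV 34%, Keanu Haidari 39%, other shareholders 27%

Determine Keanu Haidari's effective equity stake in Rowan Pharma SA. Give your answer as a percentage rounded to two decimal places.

Keanu reaches Rowan along 3 paths.
Via Everline: 40% × 34% = 13.6%.
Via Fennick → Oakfield → Everline: 60% × 100% × 49% × 34% = 9.996%.
Direct stake: 39% = 39%.
Total: 13.6% + 9.996% + 39% = 62.596%.
Rounded: 62.60%.

62.60%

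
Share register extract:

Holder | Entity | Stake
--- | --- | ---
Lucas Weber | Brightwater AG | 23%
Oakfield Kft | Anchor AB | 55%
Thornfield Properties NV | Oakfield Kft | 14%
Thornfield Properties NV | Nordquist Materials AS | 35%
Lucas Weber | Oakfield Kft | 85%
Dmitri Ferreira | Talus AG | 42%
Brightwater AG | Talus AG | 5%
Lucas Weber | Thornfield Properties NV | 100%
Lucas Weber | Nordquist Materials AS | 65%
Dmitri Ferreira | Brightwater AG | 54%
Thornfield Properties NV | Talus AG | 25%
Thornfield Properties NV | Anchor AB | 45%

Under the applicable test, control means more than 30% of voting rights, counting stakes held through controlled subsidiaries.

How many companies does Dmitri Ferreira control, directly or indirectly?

Dmitri holds 54% of Brightwater, so Dmitri controls Brightwater.
Dmitri and Brightwater together hold 42% + 5% = 47% of Talus, so Dmitri controls Talus.
No other company's threshold is met.
Dmitri controls 2 companies.

2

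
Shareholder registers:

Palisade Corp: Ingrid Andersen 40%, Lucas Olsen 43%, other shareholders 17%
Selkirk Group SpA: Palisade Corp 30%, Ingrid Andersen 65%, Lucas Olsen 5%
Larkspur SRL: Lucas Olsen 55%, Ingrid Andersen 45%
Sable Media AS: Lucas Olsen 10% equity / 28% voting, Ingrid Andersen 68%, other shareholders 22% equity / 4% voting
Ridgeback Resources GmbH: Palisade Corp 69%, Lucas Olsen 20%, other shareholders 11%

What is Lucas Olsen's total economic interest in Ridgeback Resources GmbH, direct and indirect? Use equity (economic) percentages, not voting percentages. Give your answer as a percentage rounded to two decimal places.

Lucas reaches Ridgeback along 2 paths.
Via Palisade: 43% × 69% = 29.67%.
Direct stake: 20% = 20%.
Total: 29.67% + 20% = 49.67%.

49.67%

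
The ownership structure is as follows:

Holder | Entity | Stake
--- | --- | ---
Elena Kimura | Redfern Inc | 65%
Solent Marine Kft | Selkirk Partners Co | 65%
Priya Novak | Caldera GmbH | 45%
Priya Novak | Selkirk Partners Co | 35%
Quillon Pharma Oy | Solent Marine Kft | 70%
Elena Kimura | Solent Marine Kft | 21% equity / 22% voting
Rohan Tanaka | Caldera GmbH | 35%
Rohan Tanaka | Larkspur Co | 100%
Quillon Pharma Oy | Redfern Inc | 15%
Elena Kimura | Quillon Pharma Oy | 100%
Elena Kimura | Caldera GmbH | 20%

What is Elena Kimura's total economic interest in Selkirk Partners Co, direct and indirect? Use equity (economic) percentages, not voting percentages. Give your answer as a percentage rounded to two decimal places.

Elena reaches Selkirk along 2 paths.
Via Quillon → Solent: 100% × 70% × 65% = 45.5%.
Via Solent: 21% × 65% = 13.65%.
Total: 45.5% + 13.65% = 59.15%.

59.15%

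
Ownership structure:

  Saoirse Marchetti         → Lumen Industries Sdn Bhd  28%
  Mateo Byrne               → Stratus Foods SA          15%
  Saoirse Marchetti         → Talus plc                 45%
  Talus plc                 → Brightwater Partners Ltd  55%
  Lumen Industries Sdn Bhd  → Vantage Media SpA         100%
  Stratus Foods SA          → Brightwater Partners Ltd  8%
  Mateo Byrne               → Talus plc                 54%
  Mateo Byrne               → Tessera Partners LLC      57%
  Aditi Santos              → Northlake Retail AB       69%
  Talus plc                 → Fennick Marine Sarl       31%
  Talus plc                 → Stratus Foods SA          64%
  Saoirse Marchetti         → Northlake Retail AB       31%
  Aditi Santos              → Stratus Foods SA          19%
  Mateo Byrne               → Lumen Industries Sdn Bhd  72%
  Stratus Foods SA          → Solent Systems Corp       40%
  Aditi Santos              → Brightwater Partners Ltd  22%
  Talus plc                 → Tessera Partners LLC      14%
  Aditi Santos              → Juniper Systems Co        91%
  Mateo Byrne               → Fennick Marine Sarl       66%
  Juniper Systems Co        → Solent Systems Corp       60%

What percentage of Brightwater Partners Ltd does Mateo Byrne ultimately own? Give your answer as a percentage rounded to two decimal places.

33.66%

Mateo reaches Brightwater along 3 paths.
Via Talus: 54% × 55% = 29.7%.
Via Stratus: 15% × 8% = 1.2%.
Via Talus → Stratus: 54% × 64% × 8% = 2.7648%.
Total: 29.7% + 1.2% + 2.7648% = 33.6648%.
Rounded: 33.66%.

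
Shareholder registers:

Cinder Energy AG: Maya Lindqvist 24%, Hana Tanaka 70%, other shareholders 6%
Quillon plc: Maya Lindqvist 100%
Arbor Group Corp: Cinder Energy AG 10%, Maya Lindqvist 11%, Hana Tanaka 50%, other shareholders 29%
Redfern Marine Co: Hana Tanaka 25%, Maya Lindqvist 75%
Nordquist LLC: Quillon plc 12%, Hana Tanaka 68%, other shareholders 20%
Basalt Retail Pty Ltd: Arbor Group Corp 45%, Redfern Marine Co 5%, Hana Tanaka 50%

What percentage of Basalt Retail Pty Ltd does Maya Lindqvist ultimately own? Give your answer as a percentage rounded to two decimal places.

Maya reaches Basalt along 3 paths.
Via Cinder → Arbor: 24% × 10% × 45% = 1.08%.
Via Arbor: 11% × 45% = 4.95%.
Via Redfern: 75% × 5% = 3.75%.
Total: 1.08% + 4.95% + 3.75% = 9.78%.

9.78%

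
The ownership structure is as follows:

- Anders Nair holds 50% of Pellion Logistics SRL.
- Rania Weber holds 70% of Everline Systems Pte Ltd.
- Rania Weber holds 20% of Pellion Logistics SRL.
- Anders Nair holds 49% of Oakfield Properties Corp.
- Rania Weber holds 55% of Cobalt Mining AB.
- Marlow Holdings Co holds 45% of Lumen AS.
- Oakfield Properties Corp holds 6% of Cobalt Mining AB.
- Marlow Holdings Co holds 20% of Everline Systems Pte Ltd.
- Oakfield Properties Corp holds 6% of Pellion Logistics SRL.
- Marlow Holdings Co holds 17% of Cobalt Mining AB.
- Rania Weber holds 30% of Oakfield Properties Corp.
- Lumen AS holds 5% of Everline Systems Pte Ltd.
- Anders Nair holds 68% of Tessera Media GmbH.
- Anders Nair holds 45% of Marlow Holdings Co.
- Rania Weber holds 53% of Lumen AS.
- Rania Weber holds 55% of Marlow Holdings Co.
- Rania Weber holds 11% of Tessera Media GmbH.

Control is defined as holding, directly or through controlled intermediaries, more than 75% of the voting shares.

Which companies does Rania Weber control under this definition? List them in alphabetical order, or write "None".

None

Rania's largest direct stake is 70% in Everline, which does not meet the threshold.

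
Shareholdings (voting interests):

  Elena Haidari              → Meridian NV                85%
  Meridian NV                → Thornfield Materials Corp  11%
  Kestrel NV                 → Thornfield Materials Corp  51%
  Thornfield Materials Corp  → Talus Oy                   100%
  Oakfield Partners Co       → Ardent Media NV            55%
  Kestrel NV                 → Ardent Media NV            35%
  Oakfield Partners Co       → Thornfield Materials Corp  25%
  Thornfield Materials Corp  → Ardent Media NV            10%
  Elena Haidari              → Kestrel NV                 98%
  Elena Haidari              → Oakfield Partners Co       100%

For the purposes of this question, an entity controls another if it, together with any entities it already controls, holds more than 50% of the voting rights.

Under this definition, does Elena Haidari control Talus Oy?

Elena holds 100% of Oakfield, so Elena controls Oakfield.
Elena holds 85% of Meridian, so Elena controls Meridian.
Elena holds 98% of Kestrel, so Elena controls Kestrel.
Kestrel and Oakfield and Meridian together hold 51% + 25% + 11% = 87% of Thornfield, so Elena controls Thornfield.
Thornfield holds 100% of Talus, so Elena controls Talus.

Yes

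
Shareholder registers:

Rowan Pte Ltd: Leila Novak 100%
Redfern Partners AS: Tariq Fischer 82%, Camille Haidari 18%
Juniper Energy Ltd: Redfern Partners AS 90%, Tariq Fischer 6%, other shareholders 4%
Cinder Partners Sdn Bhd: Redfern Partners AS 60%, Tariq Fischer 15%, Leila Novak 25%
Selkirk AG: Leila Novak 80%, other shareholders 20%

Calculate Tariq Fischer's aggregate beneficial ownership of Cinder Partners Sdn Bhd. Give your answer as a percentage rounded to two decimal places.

64.20%

Tariq reaches Cinder along 2 paths.
Via Redfern: 82% × 60% = 49.2%.
Direct stake: 15% = 15%.
Total: 49.2% + 15% = 64.2%.
Rounded: 64.20%.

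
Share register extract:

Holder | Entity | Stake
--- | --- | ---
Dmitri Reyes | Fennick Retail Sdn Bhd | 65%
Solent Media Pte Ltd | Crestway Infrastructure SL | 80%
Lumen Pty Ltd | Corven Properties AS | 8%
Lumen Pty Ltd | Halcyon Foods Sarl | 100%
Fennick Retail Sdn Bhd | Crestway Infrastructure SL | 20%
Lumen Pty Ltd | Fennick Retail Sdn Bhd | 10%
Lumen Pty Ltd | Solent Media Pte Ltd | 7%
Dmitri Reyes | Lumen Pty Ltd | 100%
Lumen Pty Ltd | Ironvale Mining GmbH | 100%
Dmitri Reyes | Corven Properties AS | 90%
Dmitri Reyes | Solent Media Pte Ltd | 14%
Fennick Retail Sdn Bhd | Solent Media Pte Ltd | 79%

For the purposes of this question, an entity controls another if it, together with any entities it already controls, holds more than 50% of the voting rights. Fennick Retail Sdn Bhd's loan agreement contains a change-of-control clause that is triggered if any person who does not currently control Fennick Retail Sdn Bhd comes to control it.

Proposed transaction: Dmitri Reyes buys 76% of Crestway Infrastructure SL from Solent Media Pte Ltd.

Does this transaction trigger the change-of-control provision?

The purchase adds only to Dmitri's holdings (Solent's stake shrinks), so Dmitri is the only person who could newly come to control Fennick.
Dmitri holds 100% of Lumen, so Dmitri controls Lumen.
Lumen and Dmitri together hold 10% + 65% = 75% of Fennick, so Dmitri controls Fennick.
So Dmitri already controls Fennick before the transaction.
After the purchase, Dmitri holds 76% of Crestway directly, and Solent's stake falls to 4%.
Dmitri controlled Fennick already, so this is not a new person acquiring control; every other person's position is unchanged or reduced.
No new person acquires control, so the clause is not triggered.

No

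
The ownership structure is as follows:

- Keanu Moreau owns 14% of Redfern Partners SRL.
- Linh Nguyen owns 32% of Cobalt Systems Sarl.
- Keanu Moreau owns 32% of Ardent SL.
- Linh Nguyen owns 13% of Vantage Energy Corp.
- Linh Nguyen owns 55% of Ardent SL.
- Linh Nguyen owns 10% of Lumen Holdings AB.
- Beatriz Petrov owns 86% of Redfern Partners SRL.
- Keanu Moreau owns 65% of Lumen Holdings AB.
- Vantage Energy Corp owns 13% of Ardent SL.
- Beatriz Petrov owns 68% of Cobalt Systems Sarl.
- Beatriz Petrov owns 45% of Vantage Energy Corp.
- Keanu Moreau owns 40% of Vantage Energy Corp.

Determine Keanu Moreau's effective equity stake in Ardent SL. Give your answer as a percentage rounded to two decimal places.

37.20%

Keanu reaches Ardent along 2 paths.
Via Vantage: 40% × 13% = 5.2%.
Direct stake: 32% = 32%.
Total: 5.2% + 32% = 37.2%.
Rounded: 37.20%.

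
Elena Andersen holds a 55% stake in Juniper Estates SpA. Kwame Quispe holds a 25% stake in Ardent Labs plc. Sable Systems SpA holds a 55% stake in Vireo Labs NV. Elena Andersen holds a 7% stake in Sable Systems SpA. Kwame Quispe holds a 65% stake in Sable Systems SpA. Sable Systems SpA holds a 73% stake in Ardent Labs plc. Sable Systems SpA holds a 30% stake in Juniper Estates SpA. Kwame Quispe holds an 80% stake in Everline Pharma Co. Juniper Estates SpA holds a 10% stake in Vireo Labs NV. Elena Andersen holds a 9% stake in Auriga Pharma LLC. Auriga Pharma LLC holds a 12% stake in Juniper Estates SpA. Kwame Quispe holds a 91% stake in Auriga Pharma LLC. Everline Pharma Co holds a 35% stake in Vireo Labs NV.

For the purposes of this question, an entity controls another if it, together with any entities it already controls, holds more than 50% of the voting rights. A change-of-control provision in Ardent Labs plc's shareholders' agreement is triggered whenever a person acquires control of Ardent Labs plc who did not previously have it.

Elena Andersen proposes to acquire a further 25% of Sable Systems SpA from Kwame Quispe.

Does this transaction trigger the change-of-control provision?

The purchase adds only to Elena's holdings (Kwame's stake shrinks), so Elena is the only person who could newly come to control Ardent.
Elena holds 55% of Juniper, so Elena controls Juniper.
Neither Elena nor any entity Elena controls holds any voting interest in Ardent.
So before the transaction, Elena does not control Ardent.
After the purchase, Elena's direct stake in Sable rises to 7% + 25% = 32%, and Kwame's stake falls to 40%.
Elena's side now holds 32% of Sable, not > 50%, so Elena still does not control Sable.
After the transaction, neither Elena nor any entity Elena controls holds a voting interest in Ardent, so Elena still does not control it.
No new person acquires control, so the clause is not triggered.

No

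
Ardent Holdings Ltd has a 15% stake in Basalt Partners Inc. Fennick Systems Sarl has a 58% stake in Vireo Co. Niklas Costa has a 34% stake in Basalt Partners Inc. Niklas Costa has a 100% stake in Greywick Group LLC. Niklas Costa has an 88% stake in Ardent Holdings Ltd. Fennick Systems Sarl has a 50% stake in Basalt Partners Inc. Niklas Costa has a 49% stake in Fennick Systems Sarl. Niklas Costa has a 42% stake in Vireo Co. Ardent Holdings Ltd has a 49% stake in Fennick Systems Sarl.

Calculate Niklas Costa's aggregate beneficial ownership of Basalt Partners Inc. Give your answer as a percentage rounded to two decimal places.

Niklas reaches Basalt along 4 paths.
Via Ardent: 88% × 15% = 13.2%.
Via Ardent → Fennick: 88% × 49% × 50% = 21.56%.
Via Fennick: 49% × 50% = 24.5%.
Direct stake: 34% = 34%.
Total: 13.2% + 21.56% + 24.5% + 34% = 93.26%.

93.26%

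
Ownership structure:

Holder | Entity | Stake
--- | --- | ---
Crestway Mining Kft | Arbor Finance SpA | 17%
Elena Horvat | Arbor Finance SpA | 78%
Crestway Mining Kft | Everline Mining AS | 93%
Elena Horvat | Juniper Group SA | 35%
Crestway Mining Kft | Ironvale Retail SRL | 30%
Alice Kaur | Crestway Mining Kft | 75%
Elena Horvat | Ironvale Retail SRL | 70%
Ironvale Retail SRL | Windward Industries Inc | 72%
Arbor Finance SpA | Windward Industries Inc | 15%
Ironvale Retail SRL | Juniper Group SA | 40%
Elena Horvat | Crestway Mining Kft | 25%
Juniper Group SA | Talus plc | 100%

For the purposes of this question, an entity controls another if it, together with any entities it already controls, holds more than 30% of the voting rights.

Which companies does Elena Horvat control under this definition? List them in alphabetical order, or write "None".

Elena holds 70% of Ironvale, so Elena controls Ironvale.
Elena holds 78% of Arbor, so Elena controls Arbor.
Ironvale and Elena together hold 40% + 35% = 75% of Juniper, so Elena controls Juniper.
Arbor and Ironvale together hold 15% + 72% = 87% of Windward, so Elena controls Windward.
Juniper holds 100% of Talus, so Elena controls Talus.
No other company's threshold is met.

Arbor Finance SpA, Ironvale Retail SRL, Juniper Group SA, Talus plc, Windward Industries Inc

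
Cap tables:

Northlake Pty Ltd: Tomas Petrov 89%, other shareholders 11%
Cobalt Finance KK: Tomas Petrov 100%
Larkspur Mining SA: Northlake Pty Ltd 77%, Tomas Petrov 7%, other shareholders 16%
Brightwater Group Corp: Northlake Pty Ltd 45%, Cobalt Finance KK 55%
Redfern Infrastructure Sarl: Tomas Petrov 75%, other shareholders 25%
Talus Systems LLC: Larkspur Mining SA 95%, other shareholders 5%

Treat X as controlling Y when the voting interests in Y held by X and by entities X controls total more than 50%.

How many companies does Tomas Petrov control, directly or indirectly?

6

Tomas holds 89% of Northlake, so Tomas controls Northlake.
Tomas holds 100% of Cobalt, so Tomas controls Cobalt.
Northlake and Tomas together hold 77% + 7% = 84% of Larkspur, so Tomas controls Larkspur.
Northlake and Cobalt together hold 45% + 55% = 100% of Brightwater, so Tomas controls Brightwater.
Tomas holds 75% of Redfern, so Tomas controls Redfern.
Larkspur holds 95% of Talus, so Tomas controls Talus.
Tomas controls 6 companies.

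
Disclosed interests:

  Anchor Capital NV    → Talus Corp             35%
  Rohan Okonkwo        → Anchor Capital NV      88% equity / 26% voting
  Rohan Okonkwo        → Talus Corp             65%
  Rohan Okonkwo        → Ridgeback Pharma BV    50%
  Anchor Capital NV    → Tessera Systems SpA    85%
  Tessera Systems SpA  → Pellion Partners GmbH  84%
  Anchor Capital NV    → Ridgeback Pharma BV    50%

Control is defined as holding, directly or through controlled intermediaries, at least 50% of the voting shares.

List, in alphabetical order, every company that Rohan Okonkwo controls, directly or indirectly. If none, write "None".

Rohan holds 50% of Ridgeback, so Rohan controls Ridgeback.
Rohan holds 65% of Talus, so Rohan controls Talus.
No other company's threshold is met.

Ridgeback Pharma BV, Talus Corp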